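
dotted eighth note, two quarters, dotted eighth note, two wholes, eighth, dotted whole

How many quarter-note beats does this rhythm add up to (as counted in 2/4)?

18

One quarter-note beat = 4 sixteenth notes.
Each duration in sixteenth notes: dotted eighth note = 3; quarter = 4; quarter = 4; dotted eighth note = 3; whole = 16; whole = 16; eighth = 2; dotted whole = 24.
Total: 3 + 4 + 4 + 3 + 16 + 16 + 2 + 24 = 72.
72 ÷ 4 = 18 beats.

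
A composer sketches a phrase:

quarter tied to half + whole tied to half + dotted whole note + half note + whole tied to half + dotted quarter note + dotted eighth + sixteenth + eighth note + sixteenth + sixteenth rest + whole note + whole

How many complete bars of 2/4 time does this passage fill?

One bar of 2/4 = 8 sixteenth notes.
Each duration in sixteenth notes: quarter tied to half (quarter + half) = 12; whole tied to half (whole + half) = 24; dotted whole note = 24; half note = 8; whole tied to half (whole + half) = 24; dotted quarter note = 6; dotted eighth = 3; sixteenth = 1; eighth note = 2; sixteenth = 1; sixteenth rest = 1; whole note = 16; whole = 16.
Total: 12 + 24 + 24 + 8 + 24 + 6 + 3 + 1 + 2 + 1 + 1 + 16 + 16 = 138.
138 ÷ 8 = 17 complete bars with 2 left over.

17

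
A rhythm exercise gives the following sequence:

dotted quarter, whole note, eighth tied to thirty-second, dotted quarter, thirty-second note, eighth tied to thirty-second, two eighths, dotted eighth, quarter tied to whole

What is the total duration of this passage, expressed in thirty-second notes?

121

Express everything in thirty-second notes: dotted quarter = 12; whole note = 32; eighth tied to thirty-second (eighth + thirty-second) = 5; dotted quarter = 12; thirty-second note = 1; eighth tied to thirty-second (eighth + thirty-second) = 5; eighth = 4; eighth = 4; dotted eighth = 6; quarter tied to whole (quarter + whole) = 40.
Altogether 12 + 32 + 5 + 12 + 1 + 5 + 4 + 4 + 6 + 40 = 121 thirty-second notes.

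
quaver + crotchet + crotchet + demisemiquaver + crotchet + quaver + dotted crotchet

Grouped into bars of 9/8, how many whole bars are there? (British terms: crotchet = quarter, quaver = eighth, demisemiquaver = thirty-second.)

One bar of 9/8 = 36 thirty-second notes.
Each duration in thirty-second notes: quaver = 4; crotchet = 8; crotchet = 8; demisemiquaver = 1; crotchet = 8; quaver = 4; dotted crotchet = 12.
Sum: 4 + 8 + 8 + 1 + 8 + 4 + 12 = 45.
45 ÷ 36 = 1 complete bar with 9 left over.

1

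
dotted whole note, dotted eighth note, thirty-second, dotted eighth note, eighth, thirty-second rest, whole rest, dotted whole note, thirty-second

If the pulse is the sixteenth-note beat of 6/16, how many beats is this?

One sixteenth-note beat = 2 thirty-second notes.
Working in thirty-second notes: dotted whole note = 48; dotted eighth note = 6; thirty-second = 1; dotted eighth note = 6; eighth = 4; thirty-second rest = 1; whole rest = 32; dotted whole note = 48; thirty-second = 1.
Adding: 48 + 6 + 1 + 6 + 4 + 1 + 32 + 48 + 1 = 147.
147 ÷ 2 = 73.5 beats.

73.5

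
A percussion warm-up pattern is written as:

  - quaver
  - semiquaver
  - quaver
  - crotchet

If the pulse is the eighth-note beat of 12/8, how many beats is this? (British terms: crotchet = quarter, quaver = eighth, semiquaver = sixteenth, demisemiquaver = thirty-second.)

One eighth-note beat = 2 sixteenth notes.
Convert each value to sixteenth notes: quaver = 2; semiquaver = 1; quaver = 2; crotchet = 4.
Adding: 2 + 1 + 2 + 4 = 9.
9 ÷ 2 = 4.5 beats.

4.5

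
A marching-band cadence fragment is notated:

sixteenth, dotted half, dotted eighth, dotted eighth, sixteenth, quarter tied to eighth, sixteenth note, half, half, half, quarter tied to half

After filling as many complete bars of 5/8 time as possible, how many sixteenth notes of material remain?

3

One bar of 5/8 = 10 sixteenth notes.
Each duration in sixteenth notes: sixteenth = 1; dotted half = 12; dotted eighth = 3; dotted eighth = 3; sixteenth = 1; quarter tied to eighth (quarter + eighth) = 6; sixteenth note = 1; half = 8; half = 8; half = 8; quarter tied to half (quarter + half) = 12.
Total: 1 + 12 + 3 + 3 + 1 + 6 + 1 + 8 + 8 + 8 + 12 = 63.
63 ÷ 10 = 6 complete bars with 3 sixteenth notes remaining.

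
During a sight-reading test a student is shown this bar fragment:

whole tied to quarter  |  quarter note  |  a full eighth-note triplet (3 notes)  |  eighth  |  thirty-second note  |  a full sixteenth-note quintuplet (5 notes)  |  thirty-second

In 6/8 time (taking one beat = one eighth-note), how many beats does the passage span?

17.5

One eighth-note beat = 4 thirty-second notes.
Express everything in thirty-second notes: whole tied to quarter (whole + quarter) = 40; quarter note = 8; a full eighth-note triplet (3 notes) (three triplet eighths span one quarter) = 8; eighth = 4; thirty-second note = 1; a full sixteenth-note quintuplet (5 notes) (five quintuplet sixteenths span one quarter) = 8; thirty-second = 1.
Adding: 40 + 8 + 8 + 4 + 1 + 8 + 1 = 70.
70 ÷ 4 = 17.5 beats.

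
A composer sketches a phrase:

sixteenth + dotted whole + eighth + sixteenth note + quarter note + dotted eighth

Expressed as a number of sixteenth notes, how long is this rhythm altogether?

Working in sixteenth notes: sixteenth = 1; dotted whole = 24; eighth = 2; sixteenth note = 1; quarter note = 4; dotted eighth = 3.
Sum: 1 + 24 + 2 + 1 + 4 + 3 = 35 sixteenth notes.

35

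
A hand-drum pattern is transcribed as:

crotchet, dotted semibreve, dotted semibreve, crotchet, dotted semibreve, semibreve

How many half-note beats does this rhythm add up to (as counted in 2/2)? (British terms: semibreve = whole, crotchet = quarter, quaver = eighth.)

12

One half-note beat = 2 quarter notes.
Convert each value to quarter notes: crotchet = 1; dotted semibreve = 6; dotted semibreve = 6; crotchet = 1; dotted semibreve = 6; semibreve = 4.
Altogether 1 + 6 + 6 + 1 + 6 + 4 = 24.
24 ÷ 2 = 12 beats.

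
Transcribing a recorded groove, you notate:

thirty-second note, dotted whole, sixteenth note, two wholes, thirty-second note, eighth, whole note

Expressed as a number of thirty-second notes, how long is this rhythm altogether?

Convert each value to thirty-second notes: thirty-second note = 1; dotted whole = 48; sixteenth note = 2; whole = 32; whole = 32; thirty-second note = 1; eighth = 4; whole note = 32.
Altogether 1 + 48 + 2 + 32 + 32 + 1 + 4 + 32 = 152 thirty-second notes.

152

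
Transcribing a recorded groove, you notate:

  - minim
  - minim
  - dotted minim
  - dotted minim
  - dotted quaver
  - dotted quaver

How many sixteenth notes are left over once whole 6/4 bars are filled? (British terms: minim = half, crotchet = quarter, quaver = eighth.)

One bar of 6/4 = 24 sixteenth notes.
Convert each value to sixteenth notes: minim = 8; minim = 8; dotted minim = 12; dotted minim = 12; dotted quaver = 3; dotted quaver = 3.
Sum: 8 + 8 + 12 + 12 + 3 + 3 = 46.
46 ÷ 24 = 1 complete bar with 22 sixteenth notes remaining.

22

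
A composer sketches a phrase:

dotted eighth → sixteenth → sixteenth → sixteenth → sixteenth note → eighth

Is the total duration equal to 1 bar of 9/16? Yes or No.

One bar of 9/16 = 9 sixteenth notes.
Convert each value to sixteenth notes: dotted eighth = 3; sixteenth = 1; sixteenth = 1; sixteenth = 1; sixteenth note = 1; eighth = 2.
Sum: 3 + 1 + 1 + 1 + 1 + 2 = 9.
9 equals 9, so the answer is Yes.

Yes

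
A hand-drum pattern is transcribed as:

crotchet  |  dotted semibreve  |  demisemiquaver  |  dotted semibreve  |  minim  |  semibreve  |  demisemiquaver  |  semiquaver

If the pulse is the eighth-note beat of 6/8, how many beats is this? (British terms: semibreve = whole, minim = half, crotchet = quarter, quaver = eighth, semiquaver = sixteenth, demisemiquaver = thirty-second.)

39

One eighth-note beat = 4 thirty-second notes.
Express everything in thirty-second notes: crotchet = 8; dotted semibreve = 48; demisemiquaver = 1; dotted semibreve = 48; minim = 16; semibreve = 32; demisemiquaver = 1; semiquaver = 2.
Altogether 8 + 48 + 1 + 48 + 16 + 32 + 1 + 2 = 156.
156 ÷ 4 = 39 beats.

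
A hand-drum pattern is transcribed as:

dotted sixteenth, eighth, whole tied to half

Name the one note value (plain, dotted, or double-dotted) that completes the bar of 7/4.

The bar of 7/4 = 56 thirty-second notes.
Express everything in thirty-second notes: dotted sixteenth = 3; eighth = 4; whole tied to half (whole + half) = 48.
Altogether 3 + 4 + 48 = 55.
Remaining: 56 − 55 = 1 thirty-second note, which is a thirty-second note.

thirty-second note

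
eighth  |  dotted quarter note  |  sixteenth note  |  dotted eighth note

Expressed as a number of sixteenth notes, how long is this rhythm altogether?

12

Each duration in sixteenth notes: eighth = 2; dotted quarter note = 6; sixteenth note = 1; dotted eighth note = 3.
Sum: 2 + 6 + 1 + 3 = 12 sixteenth notes.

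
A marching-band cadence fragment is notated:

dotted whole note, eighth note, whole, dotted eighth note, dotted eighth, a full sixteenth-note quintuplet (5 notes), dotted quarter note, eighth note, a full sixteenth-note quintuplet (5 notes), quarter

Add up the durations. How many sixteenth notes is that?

Working in sixteenth notes: dotted whole note = 24; eighth note = 2; whole = 16; dotted eighth note = 3; dotted eighth = 3; a full sixteenth-note quintuplet (5 notes) (five quintuplet sixteenths span one quarter) = 4; dotted quarter note = 6; eighth note = 2; a full sixteenth-note quintuplet (5 notes) (five quintuplet sixteenths span one quarter) = 4; quarter = 4.
Adding: 24 + 2 + 16 + 3 + 3 + 4 + 6 + 2 + 4 + 4 = 68 sixteenth notes.

68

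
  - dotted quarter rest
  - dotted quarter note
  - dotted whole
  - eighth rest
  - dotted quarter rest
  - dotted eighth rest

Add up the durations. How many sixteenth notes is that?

47

Working in sixteenth notes: dotted quarter rest = 6; dotted quarter note = 6; dotted whole = 24; eighth rest = 2; dotted quarter rest = 6; dotted eighth rest = 3.
Altogether 6 + 6 + 24 + 2 + 6 + 3 = 47 sixteenth notes.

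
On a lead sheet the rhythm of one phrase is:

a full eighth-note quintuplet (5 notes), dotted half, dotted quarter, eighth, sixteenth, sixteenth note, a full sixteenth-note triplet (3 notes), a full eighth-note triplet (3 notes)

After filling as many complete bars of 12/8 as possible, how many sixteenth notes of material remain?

One bar of 12/8 = 24 sixteenth notes.
Working in sixteenth notes: a full eighth-note quintuplet (5 notes) (five quintuplet eighths span one half) = 8; dotted half = 12; dotted quarter = 6; eighth = 2; sixteenth = 1; sixteenth note = 1; a full sixteenth-note triplet (3 notes) (three triplet sixteenths span one eighth) = 2; a full eighth-note triplet (3 notes) (three triplet eighths span one quarter) = 4.
Total: 8 + 12 + 6 + 2 + 1 + 1 + 2 + 4 = 36.
36 ÷ 24 = 1 complete bar with 12 sixteenth notes remaining.

12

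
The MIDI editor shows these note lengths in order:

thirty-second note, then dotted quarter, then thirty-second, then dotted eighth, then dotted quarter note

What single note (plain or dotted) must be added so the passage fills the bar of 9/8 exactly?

The bar of 9/8 = 36 thirty-second notes.
Convert each value to thirty-second notes: thirty-second note = 1; dotted quarter = 12; thirty-second = 1; dotted eighth = 6; dotted quarter note = 12.
Adding: 1 + 12 + 1 + 6 + 12 = 32.
Remaining: 36 − 32 = 4 thirty-second notes, which is a eighth note.

eighth note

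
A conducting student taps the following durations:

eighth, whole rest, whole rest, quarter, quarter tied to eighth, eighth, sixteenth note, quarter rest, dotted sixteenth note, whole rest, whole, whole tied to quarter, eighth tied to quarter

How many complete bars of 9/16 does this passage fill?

One bar of 9/16 = 18 thirty-second notes.
Each duration in thirty-second notes: eighth = 4; whole rest = 32; whole rest = 32; quarter = 8; quarter tied to eighth (quarter + eighth) = 12; eighth = 4; sixteenth note = 2; quarter rest = 8; dotted sixteenth note = 3; whole rest = 32; whole = 32; whole tied to quarter (whole + quarter) = 40; eighth tied to quarter (eighth + quarter) = 12.
Sum: 4 + 32 + 32 + 8 + 12 + 4 + 2 + 8 + 3 + 32 + 32 + 40 + 12 = 221.
221 ÷ 18 = 12 complete bars with 5 left over.

12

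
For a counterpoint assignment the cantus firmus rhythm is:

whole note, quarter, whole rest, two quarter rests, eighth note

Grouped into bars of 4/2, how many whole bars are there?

1

One bar of 4/2 = 16 eighth notes.
Convert each value to eighth notes: whole note = 8; quarter = 2; whole rest = 8; quarter rest = 2; quarter rest = 2; eighth note = 1.
Altogether 8 + 2 + 8 + 2 + 2 + 1 = 23.
23 ÷ 16 = 1 complete bar with 7 left over.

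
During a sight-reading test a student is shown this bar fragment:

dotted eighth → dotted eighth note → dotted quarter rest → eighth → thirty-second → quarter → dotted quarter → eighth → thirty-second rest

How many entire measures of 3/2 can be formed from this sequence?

One bar of 3/2 = 48 thirty-second notes.
Express everything in thirty-second notes: dotted eighth = 6; dotted eighth note = 6; dotted quarter rest = 12; eighth = 4; thirty-second = 1; quarter = 8; dotted quarter = 12; eighth = 4; thirty-second rest = 1.
Adding: 6 + 6 + 12 + 4 + 1 + 8 + 12 + 4 + 1 = 54.
54 ÷ 48 = 1 complete bar with 6 left over.

1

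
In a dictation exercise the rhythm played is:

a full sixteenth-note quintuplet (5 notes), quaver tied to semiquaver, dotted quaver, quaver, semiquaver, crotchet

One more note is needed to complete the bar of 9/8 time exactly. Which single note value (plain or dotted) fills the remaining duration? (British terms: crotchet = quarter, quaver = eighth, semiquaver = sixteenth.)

The bar of 9/8 = 18 sixteenth notes.
In sixteenth notes: a full sixteenth-note quintuplet (5 notes) (five quintuplet sixteenths span one quarter) = 4; quaver tied to semiquaver (quaver + semiquaver) = 3; dotted quaver = 3; quaver = 2; semiquaver = 1; crotchet = 4.
Altogether 4 + 3 + 3 + 2 + 1 + 4 = 17.
Remaining: 18 − 17 = 1 sixteenth note, which is a sixteenth note.

sixteenth note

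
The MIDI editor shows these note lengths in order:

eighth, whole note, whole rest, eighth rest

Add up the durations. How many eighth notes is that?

Convert each value to eighth notes: eighth = 1; whole note = 8; whole rest = 8; eighth rest = 1.
Altogether 1 + 8 + 8 + 1 = 18 eighth notes.

18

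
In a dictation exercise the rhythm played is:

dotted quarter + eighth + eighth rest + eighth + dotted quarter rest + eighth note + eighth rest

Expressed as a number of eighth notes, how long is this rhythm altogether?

Express everything in eighth notes: dotted quarter = 3; eighth = 1; eighth rest = 1; eighth = 1; dotted quarter rest = 3; eighth note = 1; eighth rest = 1.
Adding: 3 + 1 + 1 + 1 + 3 + 1 + 1 = 11 eighth notes.

11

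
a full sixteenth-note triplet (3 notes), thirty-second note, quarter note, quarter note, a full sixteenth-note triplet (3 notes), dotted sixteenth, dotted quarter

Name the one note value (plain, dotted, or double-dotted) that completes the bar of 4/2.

dotted half note

The bar of 4/2 = 64 thirty-second notes.
In thirty-second notes: a full sixteenth-note triplet (3 notes) (three triplet sixteenths span one eighth) = 4; thirty-second note = 1; quarter note = 8; quarter note = 8; a full sixteenth-note triplet (3 notes) (three triplet sixteenths span one eighth) = 4; dotted sixteenth = 3; dotted quarter = 12.
Sum: 4 + 1 + 8 + 8 + 4 + 3 + 12 = 40.
Remaining: 64 − 40 = 24 thirty-second notes, which is a dotted half note.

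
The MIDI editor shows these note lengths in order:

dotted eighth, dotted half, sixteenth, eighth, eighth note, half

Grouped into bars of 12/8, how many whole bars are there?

1

One bar of 12/8 = 24 sixteenth notes.
Working in sixteenth notes: dotted eighth = 3; dotted half = 12; sixteenth = 1; eighth = 2; eighth note = 2; half = 8.
Total: 3 + 12 + 1 + 2 + 2 + 8 = 28.
28 ÷ 24 = 1 complete bar with 4 left over.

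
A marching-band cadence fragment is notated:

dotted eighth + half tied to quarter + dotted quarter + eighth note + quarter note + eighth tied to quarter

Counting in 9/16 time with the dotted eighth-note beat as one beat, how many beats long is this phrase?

One dotted eighth-note beat = 3 sixteenth notes.
Express everything in sixteenth notes: dotted eighth = 3; half tied to quarter (half + quarter) = 12; dotted quarter = 6; eighth note = 2; quarter note = 4; eighth tied to quarter (eighth + quarter) = 6.
Sum: 3 + 12 + 6 + 2 + 4 + 6 = 33.
33 ÷ 3 = 11 beats.

11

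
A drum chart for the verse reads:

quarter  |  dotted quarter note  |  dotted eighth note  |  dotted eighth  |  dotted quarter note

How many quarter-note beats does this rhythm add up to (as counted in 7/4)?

5.5

One quarter-note beat = 4 sixteenth notes.
Each duration in sixteenth notes: quarter = 4; dotted quarter note = 6; dotted eighth note = 3; dotted eighth = 3; dotted quarter note = 6.
Sum: 4 + 6 + 3 + 3 + 6 = 22.
22 ÷ 4 = 5.5 beats.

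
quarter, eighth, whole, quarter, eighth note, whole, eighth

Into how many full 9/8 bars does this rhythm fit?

2

One bar of 9/8 = 9 eighth notes.
Express everything in eighth notes: quarter = 2; eighth = 1; whole = 8; quarter = 2; eighth note = 1; whole = 8; eighth = 1.
Altogether 2 + 1 + 8 + 2 + 1 + 8 + 1 = 23.
23 ÷ 9 = 2 complete bars with 5 left over.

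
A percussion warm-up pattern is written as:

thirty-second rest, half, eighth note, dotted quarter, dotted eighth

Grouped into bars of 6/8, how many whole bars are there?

One bar of 6/8 = 24 thirty-second notes.
In thirty-second notes: thirty-second rest = 1; half = 16; eighth note = 4; dotted quarter = 12; dotted eighth = 6.
Altogether 1 + 16 + 4 + 12 + 6 = 39.
39 ÷ 24 = 1 complete bar with 15 left over.

1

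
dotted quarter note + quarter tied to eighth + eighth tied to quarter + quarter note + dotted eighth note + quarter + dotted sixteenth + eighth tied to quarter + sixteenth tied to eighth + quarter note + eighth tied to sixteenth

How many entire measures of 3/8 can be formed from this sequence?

7

One bar of 3/8 = 12 thirty-second notes.
Working in thirty-second notes: dotted quarter note = 12; quarter tied to eighth (quarter + eighth) = 12; eighth tied to quarter (eighth + quarter) = 12; quarter note = 8; dotted eighth note = 6; quarter = 8; dotted sixteenth = 3; eighth tied to quarter (eighth + quarter) = 12; sixteenth tied to eighth (sixteenth + eighth) = 6; quarter note = 8; eighth tied to sixteenth (eighth + sixteenth) = 6.
Adding: 12 + 12 + 12 + 8 + 6 + 8 + 3 + 12 + 6 + 8 + 6 = 93.
93 ÷ 12 = 7 complete bars with 9 left over.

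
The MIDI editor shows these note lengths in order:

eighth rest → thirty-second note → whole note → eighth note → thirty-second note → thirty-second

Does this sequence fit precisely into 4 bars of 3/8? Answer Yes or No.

No

One bar of 3/8 = 12 thirty-second notes, so 4 bars = 48.
In thirty-second notes: eighth rest = 4; thirty-second note = 1; whole note = 32; eighth note = 4; thirty-second note = 1; thirty-second = 1.
Altogether 4 + 1 + 32 + 4 + 1 + 1 = 43.
43 falls short of 48, so the answer is No.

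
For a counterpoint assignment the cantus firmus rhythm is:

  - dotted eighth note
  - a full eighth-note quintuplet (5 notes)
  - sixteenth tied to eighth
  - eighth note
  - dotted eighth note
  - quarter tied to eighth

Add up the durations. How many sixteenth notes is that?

25

Each duration in sixteenth notes: dotted eighth note = 3; a full eighth-note quintuplet (5 notes) (five quintuplet eighths span one half) = 8; sixteenth tied to eighth (sixteenth + eighth) = 3; eighth note = 2; dotted eighth note = 3; quarter tied to eighth (quarter + eighth) = 6.
Altogether 3 + 8 + 3 + 2 + 3 + 6 = 25 sixteenth notes.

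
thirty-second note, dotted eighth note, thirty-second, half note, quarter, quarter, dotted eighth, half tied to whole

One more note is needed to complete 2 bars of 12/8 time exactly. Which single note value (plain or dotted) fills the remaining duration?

2 bars of 12/8 = 96 thirty-second notes.
Working in thirty-second notes: thirty-second note = 1; dotted eighth note = 6; thirty-second = 1; half note = 16; quarter = 8; quarter = 8; dotted eighth = 6; half tied to whole (half + whole) = 48.
Sum: 1 + 6 + 1 + 16 + 8 + 8 + 6 + 48 = 94.
Remaining: 96 − 94 = 2 thirty-second notes, which is a sixteenth note.

sixteenth note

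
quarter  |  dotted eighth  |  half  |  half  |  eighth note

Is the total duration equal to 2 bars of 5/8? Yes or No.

No

One bar of 5/8 = 10 sixteenth notes, so 2 bars = 20.
Express everything in sixteenth notes: quarter = 4; dotted eighth = 3; half = 8; half = 8; eighth note = 2.
Total: 4 + 3 + 8 + 8 + 2 = 25.
25 exceeds 20, so the answer is No.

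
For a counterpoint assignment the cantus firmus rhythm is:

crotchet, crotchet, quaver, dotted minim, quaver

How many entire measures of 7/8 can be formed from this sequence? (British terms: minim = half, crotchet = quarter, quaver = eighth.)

1

One bar of 7/8 = 7 eighth notes.
Working in eighth notes: crotchet = 2; crotchet = 2; quaver = 1; dotted minim = 6; quaver = 1.
Sum: 2 + 2 + 1 + 6 + 1 = 12.
12 ÷ 7 = 1 complete bar with 5 left over.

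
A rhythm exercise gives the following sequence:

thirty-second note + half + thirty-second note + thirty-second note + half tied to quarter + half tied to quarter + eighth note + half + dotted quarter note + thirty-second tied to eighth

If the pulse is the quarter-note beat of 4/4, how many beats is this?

13

One quarter-note beat = 8 thirty-second notes.
In thirty-second notes: thirty-second note = 1; half = 16; thirty-second note = 1; thirty-second note = 1; half tied to quarter (half + quarter) = 24; half tied to quarter (half + quarter) = 24; eighth note = 4; half = 16; dotted quarter note = 12; thirty-second tied to eighth (thirty-second + eighth) = 5.
Total: 1 + 16 + 1 + 1 + 24 + 24 + 4 + 16 + 12 + 5 = 104.
104 ÷ 8 = 13 beats.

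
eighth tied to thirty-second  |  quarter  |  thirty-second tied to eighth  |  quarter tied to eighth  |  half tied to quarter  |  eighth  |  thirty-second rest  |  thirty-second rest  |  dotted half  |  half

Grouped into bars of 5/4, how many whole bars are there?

One bar of 5/4 = 40 thirty-second notes.
Express everything in thirty-second notes: eighth tied to thirty-second (eighth + thirty-second) = 5; quarter = 8; thirty-second tied to eighth (thirty-second + eighth) = 5; quarter tied to eighth (quarter + eighth) = 12; half tied to quarter (half + quarter) = 24; eighth = 4; thirty-second rest = 1; thirty-second rest = 1; dotted half = 24; half = 16.
Sum: 5 + 8 + 5 + 12 + 24 + 4 + 1 + 1 + 24 + 16 = 100.
100 ÷ 40 = 2 complete bars with 20 left over.

2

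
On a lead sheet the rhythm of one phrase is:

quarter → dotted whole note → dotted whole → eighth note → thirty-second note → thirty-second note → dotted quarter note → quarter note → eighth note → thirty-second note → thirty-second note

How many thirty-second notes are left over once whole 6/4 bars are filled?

40

One bar of 6/4 = 48 thirty-second notes.
Express everything in thirty-second notes: quarter = 8; dotted whole note = 48; dotted whole = 48; eighth note = 4; thirty-second note = 1; thirty-second note = 1; dotted quarter note = 12; quarter note = 8; eighth note = 4; thirty-second note = 1; thirty-second note = 1.
Adding: 8 + 48 + 48 + 4 + 1 + 1 + 12 + 8 + 4 + 1 + 1 = 136.
136 ÷ 48 = 2 complete bars with 40 thirty-second notes remaining.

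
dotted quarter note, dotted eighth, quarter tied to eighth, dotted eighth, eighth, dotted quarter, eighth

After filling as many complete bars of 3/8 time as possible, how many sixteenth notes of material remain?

4

One bar of 3/8 = 6 sixteenth notes.
Convert each value to sixteenth notes: dotted quarter note = 6; dotted eighth = 3; quarter tied to eighth (quarter + eighth) = 6; dotted eighth = 3; eighth = 2; dotted quarter = 6; eighth = 2.
Adding: 6 + 3 + 6 + 3 + 2 + 6 + 2 = 28.
28 ÷ 6 = 4 complete bars with 4 sixteenth notes remaining.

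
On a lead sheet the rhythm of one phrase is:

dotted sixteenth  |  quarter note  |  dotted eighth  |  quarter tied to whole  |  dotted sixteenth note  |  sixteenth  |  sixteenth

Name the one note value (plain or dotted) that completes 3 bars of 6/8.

quarter note

3 bars of 6/8 = 72 thirty-second notes.
Each duration in thirty-second notes: dotted sixteenth = 3; quarter note = 8; dotted eighth = 6; quarter tied to whole (quarter + whole) = 40; dotted sixteenth note = 3; sixteenth = 2; sixteenth = 2.
Adding: 3 + 8 + 6 + 40 + 3 + 2 + 2 = 64.
Remaining: 72 − 64 = 8 thirty-second notes, which is a quarter note.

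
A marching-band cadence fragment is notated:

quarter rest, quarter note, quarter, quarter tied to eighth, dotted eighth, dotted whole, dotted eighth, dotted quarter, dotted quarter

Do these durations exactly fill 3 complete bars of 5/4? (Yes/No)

Yes

One bar of 5/4 = 20 sixteenth notes, so 3 bars = 60.
Convert each value to sixteenth notes: quarter rest = 4; quarter note = 4; quarter = 4; quarter tied to eighth (quarter + eighth) = 6; dotted eighth = 3; dotted whole = 24; dotted eighth = 3; dotted quarter = 6; dotted quarter = 6.
Total: 4 + 4 + 4 + 6 + 3 + 24 + 3 + 6 + 6 = 60.
60 equals 60, so the answer is Yes.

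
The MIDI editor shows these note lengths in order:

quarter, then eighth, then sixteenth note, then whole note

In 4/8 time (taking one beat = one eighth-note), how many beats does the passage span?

One eighth-note beat = 2 sixteenth notes.
Convert each value to sixteenth notes: quarter = 4; eighth = 2; sixteenth note = 1; whole note = 16.
Total: 4 + 2 + 1 + 16 = 23.
23 ÷ 2 = 11.5 beats.

11.5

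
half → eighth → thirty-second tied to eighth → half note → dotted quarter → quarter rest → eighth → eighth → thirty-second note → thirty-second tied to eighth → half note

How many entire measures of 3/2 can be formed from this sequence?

1

One bar of 3/2 = 48 thirty-second notes.
Working in thirty-second notes: half = 16; eighth = 4; thirty-second tied to eighth (thirty-second + eighth) = 5; half note = 16; dotted quarter = 12; quarter rest = 8; eighth = 4; eighth = 4; thirty-second note = 1; thirty-second tied to eighth (thirty-second + eighth) = 5; half note = 16.
Total: 16 + 4 + 5 + 16 + 12 + 8 + 4 + 4 + 1 + 5 + 16 = 91.
91 ÷ 48 = 1 complete bar with 43 left over.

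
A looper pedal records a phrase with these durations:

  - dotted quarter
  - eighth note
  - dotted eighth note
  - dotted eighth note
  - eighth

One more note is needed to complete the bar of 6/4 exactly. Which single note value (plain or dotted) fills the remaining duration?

The bar of 6/4 = 24 sixteenth notes.
Express everything in sixteenth notes: dotted quarter = 6; eighth note = 2; dotted eighth note = 3; dotted eighth note = 3; eighth = 2.
Sum: 6 + 2 + 3 + 3 + 2 = 16.
Remaining: 24 − 16 = 8 sixteenth notes, which is a half note.

half note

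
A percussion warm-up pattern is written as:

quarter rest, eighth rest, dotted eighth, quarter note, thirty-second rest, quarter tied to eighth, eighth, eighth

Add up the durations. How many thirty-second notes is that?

47

Convert each value to thirty-second notes: quarter rest = 8; eighth rest = 4; dotted eighth = 6; quarter note = 8; thirty-second rest = 1; quarter tied to eighth (quarter + eighth) = 12; eighth = 4; eighth = 4.
Altogether 8 + 4 + 6 + 8 + 1 + 12 + 4 + 4 = 47 thirty-second notes.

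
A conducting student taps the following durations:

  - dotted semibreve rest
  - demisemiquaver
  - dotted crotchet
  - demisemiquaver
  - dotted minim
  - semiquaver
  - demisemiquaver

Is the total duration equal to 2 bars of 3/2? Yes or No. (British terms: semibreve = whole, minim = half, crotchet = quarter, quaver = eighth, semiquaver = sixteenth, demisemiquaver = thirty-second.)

No

One bar of 3/2 = 48 thirty-second notes, so 2 bars = 96.
Each duration in thirty-second notes: dotted semibreve rest = 48; demisemiquaver = 1; dotted crotchet = 12; demisemiquaver = 1; dotted minim = 24; semiquaver = 2; demisemiquaver = 1.
Adding: 48 + 1 + 12 + 1 + 24 + 2 + 1 = 89.
89 falls short of 96, so the answer is No.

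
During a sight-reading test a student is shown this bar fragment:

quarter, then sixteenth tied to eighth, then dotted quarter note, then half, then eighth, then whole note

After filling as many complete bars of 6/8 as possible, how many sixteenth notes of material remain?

3

One bar of 6/8 = 12 sixteenth notes.
Each duration in sixteenth notes: quarter = 4; sixteenth tied to eighth (sixteenth + eighth) = 3; dotted quarter note = 6; half = 8; eighth = 2; whole note = 16.
Sum: 4 + 3 + 6 + 8 + 2 + 16 = 39.
39 ÷ 12 = 3 complete bars with 3 sixteenth notes remaining.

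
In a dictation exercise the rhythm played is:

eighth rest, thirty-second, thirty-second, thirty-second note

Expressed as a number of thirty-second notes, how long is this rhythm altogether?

7

In thirty-second notes: eighth rest = 4; thirty-second = 1; thirty-second = 1; thirty-second note = 1.
Altogether 4 + 1 + 1 + 1 = 7 thirty-second notes.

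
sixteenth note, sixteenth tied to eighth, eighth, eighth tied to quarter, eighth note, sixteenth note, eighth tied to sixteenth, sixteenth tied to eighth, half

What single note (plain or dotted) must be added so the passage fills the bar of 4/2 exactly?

The bar of 4/2 = 32 sixteenth notes.
Each duration in sixteenth notes: sixteenth note = 1; sixteenth tied to eighth (sixteenth + eighth) = 3; eighth = 2; eighth tied to quarter (eighth + quarter) = 6; eighth note = 2; sixteenth note = 1; eighth tied to sixteenth (eighth + sixteenth) = 3; sixteenth tied to eighth (sixteenth + eighth) = 3; half = 8.
Adding: 1 + 3 + 2 + 6 + 2 + 1 + 3 + 3 + 8 = 29.
Remaining: 32 − 29 = 3 sixteenth notes, which is a dotted eighth note.

dotted eighth note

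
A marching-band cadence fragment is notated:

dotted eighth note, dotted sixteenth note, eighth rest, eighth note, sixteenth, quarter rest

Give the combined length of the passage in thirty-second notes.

Working in thirty-second notes: dotted eighth note = 6; dotted sixteenth note = 3; eighth rest = 4; eighth note = 4; sixteenth = 2; quarter rest = 8.
Sum: 6 + 3 + 4 + 4 + 2 + 8 = 27 thirty-second notes.

27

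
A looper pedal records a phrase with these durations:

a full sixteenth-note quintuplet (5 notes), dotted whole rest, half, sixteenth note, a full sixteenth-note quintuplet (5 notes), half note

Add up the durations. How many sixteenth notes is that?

In sixteenth notes: a full sixteenth-note quintuplet (5 notes) (five quintuplet sixteenths span one quarter) = 4; dotted whole rest = 24; half = 8; sixteenth note = 1; a full sixteenth-note quintuplet (5 notes) (five quintuplet sixteenths span one quarter) = 4; half note = 8.
Total: 4 + 24 + 8 + 1 + 4 + 8 = 49 sixteenth notes.

49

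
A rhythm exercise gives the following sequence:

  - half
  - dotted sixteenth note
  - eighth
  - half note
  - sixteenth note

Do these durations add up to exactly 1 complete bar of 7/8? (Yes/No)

One bar of 7/8 = 28 thirty-second notes.
In thirty-second notes: half = 16; dotted sixteenth note = 3; eighth = 4; half note = 16; sixteenth note = 2.
Adding: 16 + 3 + 4 + 16 + 2 = 41.
41 exceeds 28, so the answer is No.

No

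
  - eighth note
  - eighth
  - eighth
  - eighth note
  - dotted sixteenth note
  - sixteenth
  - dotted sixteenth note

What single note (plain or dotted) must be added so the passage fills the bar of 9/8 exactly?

dotted quarter note

The bar of 9/8 = 36 thirty-second notes.
Express everything in thirty-second notes: eighth note = 4; eighth = 4; eighth = 4; eighth note = 4; dotted sixteenth note = 3; sixteenth = 2; dotted sixteenth note = 3.
Adding: 4 + 4 + 4 + 4 + 3 + 2 + 3 = 24.
Remaining: 36 − 24 = 12 thirty-second notes, which is a dotted quarter note.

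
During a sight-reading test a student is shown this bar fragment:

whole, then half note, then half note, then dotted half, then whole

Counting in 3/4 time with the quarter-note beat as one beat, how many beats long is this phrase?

One quarter-note beat = 2 eighth notes.
Convert each value to eighth notes: whole = 8; half note = 4; half note = 4; dotted half = 6; whole = 8.
Altogether 8 + 4 + 4 + 6 + 8 = 30.
30 ÷ 2 = 15 beats.

15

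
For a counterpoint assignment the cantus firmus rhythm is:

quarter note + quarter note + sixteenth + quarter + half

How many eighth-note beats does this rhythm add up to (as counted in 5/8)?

10.5

One eighth-note beat = 2 sixteenth notes.
In sixteenth notes: quarter note = 4; quarter note = 4; sixteenth = 1; quarter = 4; half = 8.
Total: 4 + 4 + 1 + 4 + 8 = 21.
21 ÷ 2 = 10.5 beats.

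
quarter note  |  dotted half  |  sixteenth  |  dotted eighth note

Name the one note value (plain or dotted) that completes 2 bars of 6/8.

2 bars of 6/8 = 24 sixteenth notes.
Working in sixteenth notes: quarter note = 4; dotted half = 12; sixteenth = 1; dotted eighth note = 3.
Altogether 4 + 12 + 1 + 3 = 20.
Remaining: 24 − 20 = 4 sixteenth notes, which is a quarter note.

quarter note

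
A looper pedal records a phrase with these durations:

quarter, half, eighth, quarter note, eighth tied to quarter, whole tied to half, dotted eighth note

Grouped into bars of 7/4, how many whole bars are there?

1

One bar of 7/4 = 28 sixteenth notes.
In sixteenth notes: quarter = 4; half = 8; eighth = 2; quarter note = 4; eighth tied to quarter (eighth + quarter) = 6; whole tied to half (whole + half) = 24; dotted eighth note = 3.
Total: 4 + 8 + 2 + 4 + 6 + 24 + 3 = 51.
51 ÷ 28 = 1 complete bar with 23 left over.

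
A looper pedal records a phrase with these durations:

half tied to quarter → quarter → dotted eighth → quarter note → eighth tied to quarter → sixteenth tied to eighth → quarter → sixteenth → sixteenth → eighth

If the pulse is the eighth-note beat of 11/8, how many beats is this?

One eighth-note beat = 2 sixteenth notes.
Working in sixteenth notes: half tied to quarter (half + quarter) = 12; quarter = 4; dotted eighth = 3; quarter note = 4; eighth tied to quarter (eighth + quarter) = 6; sixteenth tied to eighth (sixteenth + eighth) = 3; quarter = 4; sixteenth = 1; sixteenth = 1; eighth = 2.
Adding: 12 + 4 + 3 + 4 + 6 + 3 + 4 + 1 + 1 + 2 = 40.
40 ÷ 2 = 20 beats.

20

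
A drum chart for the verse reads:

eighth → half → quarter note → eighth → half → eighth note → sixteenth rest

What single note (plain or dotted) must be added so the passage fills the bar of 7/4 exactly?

The bar of 7/4 = 28 sixteenth notes.
Each duration in sixteenth notes: eighth = 2; half = 8; quarter note = 4; eighth = 2; half = 8; eighth note = 2; sixteenth rest = 1.
Total: 2 + 8 + 4 + 2 + 8 + 2 + 1 = 27.
Remaining: 28 − 27 = 1 sixteenth note, which is a sixteenth note.

sixteenth note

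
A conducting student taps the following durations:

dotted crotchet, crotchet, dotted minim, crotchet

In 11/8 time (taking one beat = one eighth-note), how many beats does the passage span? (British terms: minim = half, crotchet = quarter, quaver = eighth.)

One eighth-note beat = 2 sixteenth notes.
Working in sixteenth notes: dotted crotchet = 6; crotchet = 4; dotted minim = 12; crotchet = 4.
Sum: 6 + 4 + 12 + 4 = 26.
26 ÷ 2 = 13 beats.

13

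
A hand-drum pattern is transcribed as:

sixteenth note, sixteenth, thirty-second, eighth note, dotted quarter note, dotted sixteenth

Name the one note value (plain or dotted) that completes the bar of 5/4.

half note

The bar of 5/4 = 40 thirty-second notes.
Convert each value to thirty-second notes: sixteenth note = 2; sixteenth = 2; thirty-second = 1; eighth note = 4; dotted quarter note = 12; dotted sixteenth = 3.
Sum: 2 + 2 + 1 + 4 + 12 + 3 = 24.
Remaining: 40 − 24 = 16 thirty-second notes, which is a half note.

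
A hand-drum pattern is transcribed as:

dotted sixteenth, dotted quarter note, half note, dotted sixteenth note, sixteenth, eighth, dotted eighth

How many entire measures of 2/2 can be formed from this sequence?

1

One bar of 2/2 = 32 thirty-second notes.
Each duration in thirty-second notes: dotted sixteenth = 3; dotted quarter note = 12; half note = 16; dotted sixteenth note = 3; sixteenth = 2; eighth = 4; dotted eighth = 6.
Sum: 3 + 12 + 16 + 3 + 2 + 4 + 6 = 46.
46 ÷ 32 = 1 complete bar with 14 left over.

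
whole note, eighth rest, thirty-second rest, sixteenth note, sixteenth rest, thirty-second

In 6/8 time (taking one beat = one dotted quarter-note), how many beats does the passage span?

One dotted quarter-note beat = 12 thirty-second notes.
Express everything in thirty-second notes: whole note = 32; eighth rest = 4; thirty-second rest = 1; sixteenth note = 2; sixteenth rest = 2; thirty-second = 1.
Total: 32 + 4 + 1 + 2 + 2 + 1 = 42.
42 ÷ 12 = 3.5 beats.

3.5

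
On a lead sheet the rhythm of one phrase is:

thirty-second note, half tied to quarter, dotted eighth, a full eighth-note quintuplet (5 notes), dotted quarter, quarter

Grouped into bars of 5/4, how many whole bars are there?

1

One bar of 5/4 = 40 thirty-second notes.
Convert each value to thirty-second notes: thirty-second note = 1; half tied to quarter (half + quarter) = 24; dotted eighth = 6; a full eighth-note quintuplet (5 notes) (five quintuplet eighths span one half) = 16; dotted quarter = 12; quarter = 8.
Adding: 1 + 24 + 6 + 16 + 12 + 8 = 67.
67 ÷ 40 = 1 complete bar with 27 left over.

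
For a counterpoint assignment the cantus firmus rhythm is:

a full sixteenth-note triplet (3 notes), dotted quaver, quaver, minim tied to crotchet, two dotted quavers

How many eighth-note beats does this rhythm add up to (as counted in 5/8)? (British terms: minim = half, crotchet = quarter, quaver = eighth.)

12.5

One eighth-note beat = 2 sixteenth notes.
Express everything in sixteenth notes: a full sixteenth-note triplet (3 notes) (three triplet sixteenths span one eighth) = 2; dotted quaver = 3; quaver = 2; minim tied to crotchet (minim + crotchet) = 12; dotted quaver = 3; dotted quaver = 3.
Sum: 2 + 3 + 2 + 12 + 3 + 3 = 25.
25 ÷ 2 = 12.5 beats.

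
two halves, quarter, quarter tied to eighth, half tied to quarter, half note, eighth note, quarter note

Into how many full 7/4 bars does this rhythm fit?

1

One bar of 7/4 = 14 eighth notes.
In eighth notes: half = 4; half = 4; quarter = 2; quarter tied to eighth (quarter + eighth) = 3; half tied to quarter (half + quarter) = 6; half note = 4; eighth note = 1; quarter note = 2.
Altogether 4 + 4 + 2 + 3 + 6 + 4 + 1 + 2 = 26.
26 ÷ 14 = 1 complete bar with 12 left over.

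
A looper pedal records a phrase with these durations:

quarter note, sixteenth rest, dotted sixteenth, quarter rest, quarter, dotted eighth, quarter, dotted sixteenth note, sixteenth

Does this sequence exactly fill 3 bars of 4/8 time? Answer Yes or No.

Yes

One bar of 4/8 = 16 thirty-second notes, so 3 bars = 48.
Working in thirty-second notes: quarter note = 8; sixteenth rest = 2; dotted sixteenth = 3; quarter rest = 8; quarter = 8; dotted eighth = 6; quarter = 8; dotted sixteenth note = 3; sixteenth = 2.
Total: 8 + 2 + 3 + 8 + 8 + 6 + 8 + 3 + 2 = 48.
48 equals 48, so the answer is Yes.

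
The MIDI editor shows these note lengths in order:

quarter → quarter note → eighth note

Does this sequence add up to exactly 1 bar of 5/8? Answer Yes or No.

One bar of 5/8 = 5 eighth notes.
Each duration in eighth notes: quarter = 2; quarter note = 2; eighth note = 1.
Adding: 2 + 2 + 1 = 5.
5 equals 5, so the answer is Yes.

Yes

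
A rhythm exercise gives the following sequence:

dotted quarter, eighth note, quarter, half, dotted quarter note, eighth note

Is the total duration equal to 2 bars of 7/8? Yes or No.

Yes

One bar of 7/8 = 7 eighth notes, so 2 bars = 14.
Working in eighth notes: dotted quarter = 3; eighth note = 1; quarter = 2; half = 4; dotted quarter note = 3; eighth note = 1.
Sum: 3 + 1 + 2 + 4 + 3 + 1 = 14.
14 equals 14, so the answer is Yes.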